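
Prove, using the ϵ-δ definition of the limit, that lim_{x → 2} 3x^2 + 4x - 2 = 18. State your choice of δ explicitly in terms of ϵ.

δ = min(2, ϵ/22)

Let ϵ > 0. We want δ > 0 such that 0 < |x − 2| < δ implies |(3x^2 + 4x - 2) − 18| < ϵ.
(3x^2 + 4x - 2) − 18 = 3x^2 + 4x - 20 = (x − 2)(3x + 10).
So |(3x^2 + 4x - 2) − 18| = |x − 2|·|3x + 10|.
Require δ ≤ 2. Then |x − 2| < 2 gives |x| < 4, and by the triangle inequality |3x + 10| ≤ 3·4 + 10 = 22.
Hence |(3x^2 + 4x - 2) − 18| ≤ 22|x − 2| < ϵ provided |x − 2| < ϵ/22.
Take δ = min(2, ϵ/22). Then 0 < |x − 2| < δ gives both |x − 2| < 2 and |x − 2| < ϵ/22, so |(3x^2 + 4x - 2) − 18| < ϵ.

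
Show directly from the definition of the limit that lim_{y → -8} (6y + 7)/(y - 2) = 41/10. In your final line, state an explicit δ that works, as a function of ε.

δ = min(5, (50/19)ε)

Fix ε > 0. We want δ > 0 with 0 < |y + 8| < δ ⇒ |(6y + 7)/(y - 2) − (41/10)| < ε.
Combining over a common denominator, (6y + 7)/(y - 2) − (41/10) = [(6y + 7)·(-10) − (-41)·(y - 2)] / [(-10)·(y - 2)] = -19(y + 8) / ((-10)(y - 2)).
So |(6y + 7)/(y - 2) − (41/10)| = 19|y + 8| / (10·|y − 2|).
Restrict δ ≤ 5. Then |y + 8| < 5 gives |y − 2| = |(y + 8) + (-10)| ≥ 10 − 5 = 5.
Hence |(6y + 7)/(y - 2) − (41/10)| < 19|y + 8|/(10·5) = (19/50)|y + 8|, which is < ε once |y + 8| < (50/19)ε.
Take δ = min(5, (50/19)ε). Then 0 < |y + 8| < δ forces both bounds, so |(6y + 7)/(y - 2) − (41/10)| < ε.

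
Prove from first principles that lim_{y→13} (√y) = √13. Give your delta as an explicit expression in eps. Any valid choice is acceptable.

delta = min(13, √13·eps)

Suppose eps > 0. We want delta > 0 such that 0 < |y − 13| < delta implies |√y − √13| < eps.
Rationalise: √y − √13 = (y − 13)/(√y + √13), so |√y − √13| = |y − 13|/(√y + √13).
Restrict delta ≤ 13 so that |y − 13| < 13 forces y > 0, and then √y + √13 > √13.
Hence |√y − √13| < |y − 13|/√13, which is < eps once |y − 13| < √13·eps.
Take delta = min(13, √13·eps). If 0 < |y − 13| < delta then y > 0 and |√y − √13| < |y − 13|/√13 < eps.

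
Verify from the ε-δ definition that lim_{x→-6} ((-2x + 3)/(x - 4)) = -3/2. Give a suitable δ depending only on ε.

δ = min(5, 10ε)

Let ε > 0 be given. We want δ > 0 with 0 < |x + 6| < δ ⇒ |(-2x + 3)/(x - 4) + 3/2| < ε.
Combining over a common denominator, (-2x + 3)/(x - 4) + 3/2 = [(-2x + 3)·(-10) − 15·(x - 4)] / [(-10)·(x - 4)] = 5(x + 6) / ((-10)(x - 4)).
So |(-2x + 3)/(x - 4) + 3/2| = 5|x + 6| / (10·|x − 4|).
Restrict δ ≤ 5. Then |x + 6| < 5 gives |x − 4| = |(x + 6) + (-10)| ≥ 10 − 5 = 5.
Hence |(-2x + 3)/(x - 4) + 3/2| < 5|x + 6|/(10·5) = (1/10)|x + 6|, which is < ε once |x + 6| < 10ε.
Take δ = min(5, 10ε). Then 0 < |x + 6| < δ forces both bounds, so |(-2x + 3)/(x - 4) + 3/2| < ε.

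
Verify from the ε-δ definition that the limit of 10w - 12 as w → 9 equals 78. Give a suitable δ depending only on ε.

Let ε > 0. We need δ > 0 so that 0 < |w − 9| < δ implies |(10w - 12) − 78| < ε.
Since (10w - 12) − 78 = 10(w − 9), we have |(10w - 12) − 78| = 10|w − 9|.
So 10|w − 9| < ε exactly when |w − 9| < ε/10.
Choosing δ = ε/10 gives |(10w - 12) − 78| = 10|w − 9| < ε whenever |w − 9| < δ.

δ = ε/10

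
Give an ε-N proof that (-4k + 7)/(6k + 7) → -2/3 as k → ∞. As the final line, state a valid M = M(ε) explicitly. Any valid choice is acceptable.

M = (35/18)/ε

Let ε > 0. For k ≥ 1, |(-4k + 7)/(6k + 7) + 2/3| = |70|/(6(6k + 7)) = 70/(6(6k + 7)).
Since 6k + 7 ≥ 6k for k ≥ 1, this is ≤ 70/(6·6k) = (35/18)/k.
So |(-4k + 7)/(6k + 7) + 2/3| < ε whenever k > (35/18)/ε.
Take M = (35/18)/ε. If k > M then |(-4k + 7)/(6k + 7) + 2/3| ≤ (35/18)/k < ε.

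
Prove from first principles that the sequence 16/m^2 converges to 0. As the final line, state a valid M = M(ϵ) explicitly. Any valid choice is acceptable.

M = (16/ϵ)^{1/2}

Let ϵ > 0. For m ≥ 1, |16/m^2 − 0| = 16/m^2.
16/m^2 < ϵ ⇔ m^2 > 16/ϵ ⇔ m > (16/ϵ)^{1/2}.
Take M = (16/ϵ)^{1/2}. Then m > M implies 16/m^2 < ϵ.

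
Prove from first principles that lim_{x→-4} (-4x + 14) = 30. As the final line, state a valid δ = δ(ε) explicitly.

Suppose ε > 0. We need δ > 0 so that 0 < |x + 4| < δ implies |(-4x + 14) − 30| < ε.
Since (-4x + 14) − 30 = -4(x + 4), we have |(-4x + 14) − 30| = 4|x + 4|.
So 4|x + 4| < ε exactly when |x + 4| < ε/4.
Take δ = ε/4. If 0 < |x + 4| < δ then |(-4x + 14) − 30| = 4|x + 4| < 4·(ε/4) = ε.

δ = ε/4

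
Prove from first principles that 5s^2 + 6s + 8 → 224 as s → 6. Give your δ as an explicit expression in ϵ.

δ = min(2, ϵ/76)

Fix ϵ > 0. We want δ > 0 such that 0 < |s − 6| < δ implies |(5s^2 + 6s + 8) − 224| < ϵ.
(5s^2 + 6s + 8) − 224 = 5s^2 + 6s - 216 = (s − 6)(5s + 36).
So |(5s^2 + 6s + 8) − 224| = |s − 6|·|5s + 36|.
Assume first that |s − 6| < 2, so |s| < 8. Then |5s + 36| ≤ 5·8 + 36 = 76.
Hence |(5s^2 + 6s + 8) − 224| ≤ 76|s − 6| < ϵ provided |s − 6| < ϵ/76.
Take δ = min(2, ϵ/76). Then 0 < |s − 6| < δ gives both |s − 6| < 2 and |s − 6| < ϵ/76, so |(5s^2 + 6s + 8) − 224| < ϵ.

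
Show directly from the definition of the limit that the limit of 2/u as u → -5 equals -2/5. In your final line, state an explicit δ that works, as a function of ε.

δ = min(5/2, (25/4)ε)

Suppose ε > 0. We seek δ > 0 such that 0 < |u + 5| < δ implies |2/u + 2/5| < ε.
|2/u + 2/5| = 2·|-5 − u|/(5·|u|) = 2|u + 5|/(5|u|).
Restrict δ ≤ 5/2. Then |u + 5| < 5/2 gives |u| > 5/2, so 5|u| > 25/2.
Then |2/u + 2/5| < 2|u + 5|/(25/2), which is < ε when |u + 5| < (25/4)ε.
Take δ = min(5/2, (25/4)ε). Then 0 < |u + 5| < δ gives both |u + 5| < 5/2 and |u + 5| < (25/4)ε, so |2/u + 2/5| < ε.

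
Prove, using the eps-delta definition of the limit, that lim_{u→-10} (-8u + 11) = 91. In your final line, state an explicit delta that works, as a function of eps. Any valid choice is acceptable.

delta = eps/8

Suppose eps > 0. We need delta > 0 so that 0 < |u + 10| < delta implies |(-8u + 11) − 91| < eps.
Since (-8u + 11) − 91 = -8(u + 10), we have |(-8u + 11) − 91| = 8|u + 10|.
Thus it suffices that |u + 10| < eps/8.
Choosing delta = eps/8 gives |(-8u + 11) − 91| = 8|u + 10| < eps whenever |u + 10| < delta.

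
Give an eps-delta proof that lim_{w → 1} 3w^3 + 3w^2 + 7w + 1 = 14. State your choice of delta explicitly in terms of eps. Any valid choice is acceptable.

delta = min(2, eps/58)

Let eps > 0 be given. We want delta > 0 such that 0 < |w − 1| < delta implies |(3w^3 + 3w^2 + 7w + 1) − 14| < eps.
(3w^3 + 3w^2 + 7w + 1) − 14 = 3w^3 + 3w^2 + 7w - 13 = (w − 1)(3w^2 + 6w + 13).
So |(3w^3 + 3w^2 + 7w + 1) − 14| = |w − 1|·|3w^2 + 6w + 13|.
Require delta ≤ 2. Then |w − 1| < 2 gives |w| < 3, and by the triangle inequality |3w^2 + 6w + 13| ≤ 3·3^2 + 6·3 + 13 = 58.
Hence |(3w^3 + 3w^2 + 7w + 1) − 14| ≤ 58|w − 1| < eps provided |w − 1| < eps/58.
Choosing delta = min(2, eps/58) ensures both conditions, hence |(3w^3 + 3w^2 + 7w + 1) − 14| < eps.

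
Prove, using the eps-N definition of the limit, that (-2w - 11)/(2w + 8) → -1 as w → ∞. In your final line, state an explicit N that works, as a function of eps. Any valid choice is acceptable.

Let eps > 0 be given. We seek N > 0 such that w > N implies |(-2w - 11)/(2w + 8) + 1| < eps.
(-2w - 11)/(2w + 8) + 1 = (2(-2w - 11) − (-2)(2w + 8)) / (2(2w + 8)) = -6/(2(2w + 8)).
For w > 0 we have 2w + 8 > 2w, so |(-2w - 11)/(2w + 8) + 1| = 6/(2(2w + 8)) < 6/(2·2w) = (3/2)/w.
Thus |(-2w - 11)/(2w + 8) + 1| < eps whenever w > (3/2)/eps.
Take N = (3/2)/eps. If w > N then |(-2w - 11)/(2w + 8) + 1| < (3/2)/w < eps.

N = (3/2)/eps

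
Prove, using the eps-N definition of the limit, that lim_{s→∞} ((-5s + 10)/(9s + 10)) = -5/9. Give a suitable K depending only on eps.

Fix eps > 0. We seek K > 0 such that s > K implies |(-5s + 10)/(9s + 10) + 5/9| < eps.
(-5s + 10)/(9s + 10) + 5/9 = (9(-5s + 10) − (-5)(9s + 10)) / (9(9s + 10)) = 140/(9(9s + 10)).
For s > 0 we have 9s + 10 > 9s, so |(-5s + 10)/(9s + 10) + 5/9| = 140/(9(9s + 10)) < 140/(9·9s) = (140/81)/s.
Thus |(-5s + 10)/(9s + 10) + 5/9| < eps whenever s > (140/81)/eps.
Take K = (140/81)/eps. If s > K then |(-5s + 10)/(9s + 10) + 5/9| < (140/81)/s < eps.

K = (140/81)/eps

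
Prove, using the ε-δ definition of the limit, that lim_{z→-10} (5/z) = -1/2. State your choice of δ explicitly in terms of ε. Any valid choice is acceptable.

δ = min(5, 10ε)

Fix ε > 0. We seek δ > 0 such that 0 < |z + 10| < δ implies |5/z + 1/2| < ε.
|5/z + 1/2| = 5·|-10 − z|/(10·|z|) = 5|z + 10|/(10|z|).
Restrict δ ≤ 5. Then |z + 10| < 5 gives |z| > 5, so 10|z| > 50.
Then |5/z + 1/2| < 5|z + 10|/50, which is < ε when |z + 10| < 10ε.
Take δ = min(5, 10ε). Then 0 < |z + 10| < δ gives both |z + 10| < 5 and |z + 10| < 10ε, so |5/z + 1/2| < ε.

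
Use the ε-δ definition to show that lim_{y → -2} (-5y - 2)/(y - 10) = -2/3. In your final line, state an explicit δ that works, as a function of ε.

δ = min(6, (18/13)ε)

Fix ε > 0. We want δ > 0 with 0 < |y + 2| < δ ⇒ |(-5y - 2)/(y - 10) + 2/3| < ε.
Combining over a common denominator, (-5y - 2)/(y - 10) + 2/3 = [(-5y - 2)·(-12) − 8·(y - 10)] / [(-12)·(y - 10)] = 52(y + 2) / ((-12)(y - 10)).
So |(-5y - 2)/(y - 10) + 2/3| = 52|y + 2| / (12·|y − 10|).
Restrict δ ≤ 6. Then |y + 2| < 6 gives |y − 10| = |(y + 2) + (-12)| ≥ 12 − 6 = 6.
Hence |(-5y - 2)/(y - 10) + 2/3| < 52|y + 2|/(12·6) = (13/18)|y + 2|, which is < ε once |y + 2| < (18/13)ε.
Take δ = min(6, (18/13)ε). Then 0 < |y + 2| < δ forces both bounds, so |(-5y - 2)/(y - 10) + 2/3| < ε.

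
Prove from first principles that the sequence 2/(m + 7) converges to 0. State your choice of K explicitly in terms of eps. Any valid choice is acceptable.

Let eps > 0 be given. For m ≥ 1, |2/(m + 7) − 0| = 2/(m + 7) ≤ 2/m.
We need 2/m < eps, i.e. m > 2/eps.
Take K = 2/eps. If m > K then |2/(m + 7)| ≤ 2/m < eps.

K = 2/eps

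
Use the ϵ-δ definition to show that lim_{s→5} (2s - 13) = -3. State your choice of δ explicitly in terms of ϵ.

Suppose ϵ > 0. We need δ > 0 so that 0 < |s − 5| < δ implies |(2s - 13) + 3| < ϵ.
Since (2s - 13) + 3 = 2(s − 5), we have |(2s - 13) + 3| = 2|s − 5|.
Thus it suffices that |s − 5| < ϵ/2.
Take δ = ϵ/2. If 0 < |s − 5| < δ then |(2s - 13) + 3| = 2|s − 5| < 2·(ϵ/2) = ϵ.

δ = ϵ/2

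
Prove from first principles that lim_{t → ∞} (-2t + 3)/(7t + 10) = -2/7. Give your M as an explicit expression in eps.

Suppose eps > 0. We seek M > 0 such that t > M implies |(-2t + 3)/(7t + 10) + 2/7| < eps.
(-2t + 3)/(7t + 10) + 2/7 = (7(-2t + 3) − (-2)(7t + 10)) / (7(7t + 10)) = 41/(7(7t + 10)).
For t > 0 we have 7t + 10 > 7t, so |(-2t + 3)/(7t + 10) + 2/7| = 41/(7(7t + 10)) < 41/(7·7t) = (41/49)/t.
Thus |(-2t + 3)/(7t + 10) + 2/7| < eps whenever t > (41/49)/eps.
Take M = (41/49)/eps. If t > M then |(-2t + 3)/(7t + 10) + 2/7| < (41/49)/t < eps.

M = (41/49)/eps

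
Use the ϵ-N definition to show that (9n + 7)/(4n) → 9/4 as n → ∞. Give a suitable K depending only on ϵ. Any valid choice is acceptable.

K = (7/4)/ϵ

Suppose ϵ > 0. For n ≥ 1, |(9n + 7)/(4n) − (9/4)| = |28|/(4(4n)) = 28/(4(4n)).
Since 4n ≥ 4n for n ≥ 1, this is ≤ 28/(4·4n) = (7/4)/n.
So |(9n + 7)/(4n) − (9/4)| < ϵ whenever n > (7/4)/ϵ.
Take K = (7/4)/ϵ. If n > K then |(9n + 7)/(4n) − (9/4)| ≤ (7/4)/n < ϵ.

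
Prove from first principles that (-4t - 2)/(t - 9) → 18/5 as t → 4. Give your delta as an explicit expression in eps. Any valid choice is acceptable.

delta = min(5/2, (25/76)eps)

Let eps > 0 be given. We want delta > 0 with 0 < |t − 4| < delta ⇒ |(-4t - 2)/(t - 9) − (18/5)| < eps.
Combining over a common denominator, (-4t - 2)/(t - 9) − (18/5) = [(-4t - 2)·(-5) − (-18)·(t - 9)] / [(-5)·(t - 9)] = 38(t − 4) / ((-5)(t - 9)).
So |(-4t - 2)/(t - 9) − (18/5)| = 38|t − 4| / (5·|t − 9|).
Restrict delta ≤ 5/2. Then |t − 4| < 5/2 gives |t − 9| = |(t − 4) + (-5)| ≥ 5 − 5/2 = 5/2.
Hence |(-4t - 2)/(t - 9) − (18/5)| < 38|t − 4|/(5·(5/2)) = (76/25)|t − 4|, which is < eps once |t − 4| < (25/76)eps.
Take delta = min(5/2, (25/76)eps). Then 0 < |t − 4| < delta forces both bounds, so |(-4t - 2)/(t - 9) − (18/5)| < eps.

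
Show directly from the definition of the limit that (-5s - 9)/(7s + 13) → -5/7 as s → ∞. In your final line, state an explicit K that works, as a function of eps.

Let eps > 0 be given. We seek K > 0 such that s > K implies |(-5s - 9)/(7s + 13) + 5/7| < eps.
(-5s - 9)/(7s + 13) + 5/7 = (7(-5s - 9) − (-5)(7s + 13)) / (7(7s + 13)) = 2/(7(7s + 13)).
For s > 0 we have 7s + 13 > 7s, so |(-5s - 9)/(7s + 13) + 5/7| = 2/(7(7s + 13)) < 2/(7·7s) = (2/49)/s.
Thus |(-5s - 9)/(7s + 13) + 5/7| < eps whenever s > (2/49)/eps.
Take K = (2/49)/eps. If s > K then |(-5s - 9)/(7s + 13) + 5/7| < (2/49)/s < eps.

K = (2/49)/eps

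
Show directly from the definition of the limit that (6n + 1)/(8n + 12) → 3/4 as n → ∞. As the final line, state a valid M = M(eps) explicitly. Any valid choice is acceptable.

Fix eps > 0. For n ≥ 1, |(6n + 1)/(8n + 12) − (3/4)| = |-64|/(8(8n + 12)) = 64/(8(8n + 12)).
Since 8n + 12 ≥ 8n for n ≥ 1, this is ≤ 64/(8·8n) = 1/n.
So |(6n + 1)/(8n + 12) − (3/4)| < eps whenever n > 1/eps.
Take M = 1/eps. If n > M then |(6n + 1)/(8n + 12) − (3/4)| ≤ 1/n < eps.

M = 1/eps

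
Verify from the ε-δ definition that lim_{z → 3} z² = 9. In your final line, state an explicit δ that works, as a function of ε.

δ = min(1, ε/7)

Let ε > 0. We seek δ > 0 with 0 < |z − 3| < δ ⇒ |z² − 9| < ε.
Factor: z² − 9 = (z − 3)(z + 3), so |z² − 9| = |z − 3|·|z + 3|.
Restrict δ ≤ 1. Then |z − 3| < 1 gives |z| < 4, so by the triangle inequality |z + 3| ≤ 4 + 3 = 7.
Hence |z² − 9| ≤ 7|z − 3|, which is < ε once |z − 3| < ε/7.
Take δ = min(1, ε/7). If 0 < |z − 3| < δ then both bounds hold and |z² − 9| ≤ 7|z − 3| < 7·(ε/7) = ε.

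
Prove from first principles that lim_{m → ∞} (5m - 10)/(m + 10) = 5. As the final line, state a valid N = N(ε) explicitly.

Let ε > 0. For m ≥ 1, |(5m - 10)/(m + 10) − 5| = |-60|/((m + 10)) = 60/((m + 10)).
Since m + 10 ≥ m for m ≥ 1, this is ≤ 60/(m) = 60/m.
So |(5m - 10)/(m + 10) − 5| < ε whenever m > 60/ε.
Take N = 60/ε. If m > N then |(5m - 10)/(m + 10) − 5| ≤ 60/m < ε.

N = 60/ε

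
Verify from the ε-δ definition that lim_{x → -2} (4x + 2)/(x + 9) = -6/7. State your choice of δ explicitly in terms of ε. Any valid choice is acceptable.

δ = min(7/2, (49/68)ε)

Suppose ε > 0. We want δ > 0 with 0 < |x + 2| < δ ⇒ |(4x + 2)/(x + 9) + 6/7| < ε.
Combining over a common denominator, (4x + 2)/(x + 9) + 6/7 = [(4x + 2)·7 − (-6)·(x + 9)] / [7·(x + 9)] = 34(x + 2) / (7(x + 9)).
So |(4x + 2)/(x + 9) + 6/7| = 34|x + 2| / (7·|x + 9|).
Require δ ≤ 7/2, so |x + 9| ≥ |7| − |x + 2| > 7 − 7/2 = 7/2.
Hence |(4x + 2)/(x + 9) + 6/7| < 34|x + 2|/(7·(7/2)) = (68/49)|x + 2|, which is < ε once |x + 2| < (49/68)ε.
Take δ = min(7/2, (49/68)ε). Then 0 < |x + 2| < δ forces both bounds, so |(4x + 2)/(x + 9) + 6/7| < ε.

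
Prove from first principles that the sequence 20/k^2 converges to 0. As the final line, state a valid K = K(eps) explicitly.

K = (20/eps)^{1/2}

Let eps > 0 be given. For k ≥ 1, |20/k^2 − 0| = 20/k^2.
20/k^2 < eps ⇔ k^2 > 20/eps ⇔ k > (20/eps)^{1/2}.
Take K = (20/eps)^{1/2}. Then k > K implies 20/k^2 < eps.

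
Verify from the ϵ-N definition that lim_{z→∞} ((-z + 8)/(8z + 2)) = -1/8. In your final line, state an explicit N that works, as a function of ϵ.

N = (33/32)/ϵ

Let ϵ > 0 be given. We seek N > 0 such that z > N implies |(-z + 8)/(8z + 2) + 1/8| < ϵ.
(-z + 8)/(8z + 2) + 1/8 = (8(-z + 8) − (-1)(8z + 2)) / (8(8z + 2)) = 66/(8(8z + 2)).
For z > 0 we have 8z + 2 > 8z, so |(-z + 8)/(8z + 2) + 1/8| = 66/(8(8z + 2)) < 66/(8·8z) = (33/32)/z.
Thus |(-z + 8)/(8z + 2) + 1/8| < ϵ whenever z > (33/32)/ϵ.
Take N = (33/32)/ϵ. If z > N then |(-z + 8)/(8z + 2) + 1/8| < (33/32)/z < ϵ.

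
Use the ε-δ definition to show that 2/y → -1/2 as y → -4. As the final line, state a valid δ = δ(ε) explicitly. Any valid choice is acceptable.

δ = min(2, 4ε)

Suppose ε > 0. We seek δ > 0 such that 0 < |y + 4| < δ implies |2/y + 1/2| < ε.
|2/y + 1/2| = 2·|-4 − y|/(4·|y|) = 2|y + 4|/(4|y|).
Require δ ≤ 2 so that |y| > 4 − 2 = 2, hence 4|y| > 8.
Then |2/y + 1/2| < 2|y + 4|/8, which is < ε when |y + 4| < 4ε.
Take δ = min(2, 4ε). Then 0 < |y + 4| < δ gives both |y + 4| < 2 and |y + 4| < 4ε, so |2/y + 1/2| < ε.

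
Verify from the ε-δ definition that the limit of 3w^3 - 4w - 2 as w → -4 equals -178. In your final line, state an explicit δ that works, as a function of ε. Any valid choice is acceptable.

δ = min(1, ε/179)

Fix ε > 0. We want δ > 0 such that 0 < |w + 4| < δ implies |(3w^3 - 4w - 2) + 178| < ε.
(3w^3 - 4w - 2) + 178 = 3w^3 - 4w + 176 = (w + 4)(3w^2 - 12w + 44).
So |(3w^3 - 4w - 2) + 178| = |w + 4|·|3w^2 - 12w + 44|.
Require δ ≤ 1. Then |w + 4| < 1 gives |w| < 5, and by the triangle inequality |3w^2 - 12w + 44| ≤ 3·5^2 + 12·5 + 44 = 179.
Hence |(3w^3 - 4w - 2) + 178| ≤ 179|w + 4| < ε provided |w + 4| < ε/179.
Choosing δ = min(1, ε/179) ensures both conditions, hence |(3w^3 - 4w - 2) + 178| < ε.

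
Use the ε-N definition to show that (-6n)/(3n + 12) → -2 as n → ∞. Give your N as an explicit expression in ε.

Let ε > 0 be given. For n ≥ 1, |(-6n)/(3n + 12) + 2| = |72|/(3(3n + 12)) = 72/(3(3n + 12)).
Since 3n + 12 ≥ 3n for n ≥ 1, this is ≤ 72/(3·3n) = 8/n.
So |(-6n)/(3n + 12) + 2| < ε whenever n > 8/ε.
Take N = 8/ε. If n > N then |(-6n)/(3n + 12) + 2| ≤ 8/n < ε.

N = 8/ε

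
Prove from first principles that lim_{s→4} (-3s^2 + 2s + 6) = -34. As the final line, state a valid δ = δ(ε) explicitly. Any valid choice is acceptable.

Let ε > 0 be given. We want δ > 0 such that 0 < |s − 4| < δ implies |(-3s^2 + 2s + 6) + 34| < ε.
(-3s^2 + 2s + 6) + 34 = -3s^2 + 2s + 40 = (s − 4)(-3s - 10).
So |(-3s^2 + 2s + 6) + 34| = |s − 4|·|-3s - 10|.
Assume first that |s − 4| < 1, so |s| < 5. Then |-3s - 10| ≤ 3·5 + 10 = 25.
Hence |(-3s^2 + 2s + 6) + 34| ≤ 25|s − 4| < ε provided |s − 4| < ε/25.
Take δ = min(1, ε/25). Then 0 < |s − 4| < δ gives both |s − 4| < 1 and |s − 4| < ε/25, so |(-3s^2 + 2s + 6) + 34| < ε.

δ = min(1, ε/25)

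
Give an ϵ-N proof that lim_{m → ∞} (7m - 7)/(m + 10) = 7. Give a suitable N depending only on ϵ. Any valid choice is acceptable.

Let ϵ > 0. For m ≥ 1, |(7m - 7)/(m + 10) − 7| = |-77|/((m + 10)) = 77/((m + 10)).
Since m + 10 ≥ m for m ≥ 1, this is ≤ 77/(m) = 77/m.
So |(7m - 7)/(m + 10) − 7| < ϵ whenever m > 77/ϵ.
Take N = 77/ϵ. If m > N then |(7m - 7)/(m + 10) − 7| ≤ 77/m < ϵ.

N = 77/ϵ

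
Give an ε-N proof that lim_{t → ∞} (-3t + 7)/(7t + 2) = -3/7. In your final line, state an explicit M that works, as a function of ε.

M = (55/49)/ε

Let ε > 0. We seek M > 0 such that t > M implies |(-3t + 7)/(7t + 2) + 3/7| < ε.
(-3t + 7)/(7t + 2) + 3/7 = (7(-3t + 7) − (-3)(7t + 2)) / (7(7t + 2)) = 55/(7(7t + 2)).
For t > 0 we have 7t + 2 > 7t, so |(-3t + 7)/(7t + 2) + 3/7| = 55/(7(7t + 2)) < 55/(7·7t) = (55/49)/t.
Thus |(-3t + 7)/(7t + 2) + 3/7| < ε whenever t > (55/49)/ε.
Take M = (55/49)/ε. If t > M then |(-3t + 7)/(7t + 2) + 3/7| < (55/49)/t < ε.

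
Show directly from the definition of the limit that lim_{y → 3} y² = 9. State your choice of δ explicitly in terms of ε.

δ = min(1, ε/7)

Fix ε > 0. We seek δ > 0 with 0 < |y − 3| < δ ⇒ |y² − 9| < ε.
Factor: y² − 9 = (y − 3)(y + 3), so |y² − 9| = |y − 3|·|y + 3|.
Restrict δ ≤ 1. Then |y − 3| < 1 gives |y| < 4, so by the triangle inequality |y + 3| ≤ 4 + 3 = 7.
Hence |y² − 9| ≤ 7|y − 3|, which is < ε once |y − 3| < ε/7.
Take δ = min(1, ε/7). If 0 < |y − 3| < δ then both bounds hold and |y² − 9| ≤ 7|y − 3| < 7·(ε/7) = ε.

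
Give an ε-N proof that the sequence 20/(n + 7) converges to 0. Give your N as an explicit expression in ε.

Let ε > 0 be given. For n ≥ 1, |20/(n + 7) − 0| = 20/(n + 7) ≤ 20/n.
We need 20/n < ε, i.e. n > 20/ε.
Take N = 20/ε. If n > N then |20/(n + 7)| ≤ 20/n < ε.

N = 20/ε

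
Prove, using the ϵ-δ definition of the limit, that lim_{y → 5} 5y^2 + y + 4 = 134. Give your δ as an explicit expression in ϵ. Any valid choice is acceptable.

δ = min(2, ϵ/61)

Let ϵ > 0. We want δ > 0 such that 0 < |y − 5| < δ implies |(5y^2 + y + 4) − 134| < ϵ.
(5y^2 + y + 4) − 134 = 5y^2 + y - 130 = (y − 5)(5y + 26).
So |(5y^2 + y + 4) − 134| = |y − 5|·|5y + 26|.
Assume first that |y − 5| < 2, so |y| < 7. Then |5y + 26| ≤ 5·7 + 26 = 61.
Hence |(5y^2 + y + 4) − 134| ≤ 61|y − 5| < ϵ provided |y − 5| < ϵ/61.
Choosing δ = min(2, ϵ/61) ensures both conditions, hence |(5y^2 + y + 4) − 134| < ϵ.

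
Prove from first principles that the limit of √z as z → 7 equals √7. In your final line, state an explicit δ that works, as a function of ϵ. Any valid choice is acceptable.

δ = min(7, √7·ϵ)

Fix ϵ > 0. We want δ > 0 such that 0 < |z − 7| < δ implies |√z − √7| < ϵ.
Multiplying by the conjugate, |√z − √7| = |z − 7|/(√z + √7).
Restrict δ ≤ 7 so that |z − 7| < 7 forces z > 0, and then √z + √7 > √7.
Hence |√z − √7| < |z − 7|/√7, which is < ϵ once |z − 7| < √7·ϵ.
Take δ = min(7, √7·ϵ). If 0 < |z − 7| < δ then z > 0 and |√z − √7| < |z − 7|/√7 < ϵ.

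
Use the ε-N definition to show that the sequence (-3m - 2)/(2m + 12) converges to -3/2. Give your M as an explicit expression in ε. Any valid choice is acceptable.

Let ε > 0. For m ≥ 1, |(-3m - 2)/(2m + 12) + 3/2| = |32|/(2(2m + 12)) = 32/(2(2m + 12)).
Since 2m + 12 ≥ 2m for m ≥ 1, this is ≤ 32/(2·2m) = 8/m.
So |(-3m - 2)/(2m + 12) + 3/2| < ε whenever m > 8/ε.
Take M = 8/ε. If m > M then |(-3m - 2)/(2m + 12) + 3/2| ≤ 8/m < ε.

M = 8/ε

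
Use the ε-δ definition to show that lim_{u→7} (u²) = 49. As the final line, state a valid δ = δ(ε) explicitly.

δ = min(1, ε/15)

Let ε > 0 be given. We seek δ > 0 with 0 < |u − 7| < δ ⇒ |u² − 49| < ε.
Factor: u² − 49 = (u − 7)(u + 7), so |u² − 49| = |u − 7|·|u + 7|.
Restrict δ ≤ 1. Then |u − 7| < 1 gives |u| < 8, so by the triangle inequality |u + 7| ≤ 8 + 7 = 15.
Hence |u² − 49| ≤ 15|u − 7|, which is < ε once |u − 7| < ε/15.
Take δ = min(1, ε/15). If 0 < |u − 7| < δ then both bounds hold and |u² − 49| ≤ 15|u − 7| < 15·(ε/15) = ε.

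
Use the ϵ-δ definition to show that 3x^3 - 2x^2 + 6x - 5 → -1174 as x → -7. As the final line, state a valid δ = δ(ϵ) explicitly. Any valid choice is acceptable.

Suppose ϵ > 0. We want δ > 0 such that 0 < |x + 7| < δ implies |(3x^3 - 2x^2 + 6x - 5) + 1174| < ϵ.
(3x^3 - 2x^2 + 6x - 5) + 1174 = 3x^3 - 2x^2 + 6x + 1169 = (x + 7)(3x^2 - 23x + 167).
So |(3x^3 - 2x^2 + 6x - 5) + 1174| = |x + 7|·|3x^2 - 23x + 167|.
Require δ ≤ 1. Then |x + 7| < 1 gives |x| < 8, and by the triangle inequality |3x^2 - 23x + 167| ≤ 3·8^2 + 23·8 + 167 = 543.
Hence |(3x^3 - 2x^2 + 6x - 5) + 1174| ≤ 543|x + 7| < ϵ provided |x + 7| < ϵ/543.
Choosing δ = min(1, ϵ/543) ensures both conditions, hence |(3x^3 - 2x^2 + 6x - 5) + 1174| < ϵ.

δ = min(1, ϵ/543)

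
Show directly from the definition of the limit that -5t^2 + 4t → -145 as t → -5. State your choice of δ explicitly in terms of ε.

Suppose ε > 0. We want δ > 0 such that 0 < |t + 5| < δ implies |(-5t^2 + 4t) + 145| < ε.
(-5t^2 + 4t) + 145 = -5t^2 + 4t + 145 = (t + 5)(-5t + 29).
So |(-5t^2 + 4t) + 145| = |t + 5|·|-5t + 29|.
Assume first that |t + 5| < 1, so |t| < 6. Then |-5t + 29| ≤ 5·6 + 29 = 59.
Hence |(-5t^2 + 4t) + 145| ≤ 59|t + 5| < ε provided |t + 5| < ε/59.
Take δ = min(1, ε/59). Then 0 < |t + 5| < δ gives both |t + 5| < 1 and |t + 5| < ε/59, so |(-5t^2 + 4t) + 145| < ε.

δ = min(1, ε/59)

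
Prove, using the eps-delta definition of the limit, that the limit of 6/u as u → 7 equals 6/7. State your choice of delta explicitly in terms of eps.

Suppose eps > 0. We seek delta > 0 such that 0 < |u − 7| < delta implies |6/u − (6/7)| < eps.
|6/u − (6/7)| = 6·|7 − u|/(7·|u|) = 6|u − 7|/(7|u|).
Require delta ≤ 7/2 so that |u| > 7 − 7/2 = 7/2, hence 7|u| > 49/2.
Then |6/u − (6/7)| < 6|u − 7|/(49/2), which is < eps when |u − 7| < (49/12)eps.
Take delta = min(7/2, (49/12)eps). Then 0 < |u − 7| < delta gives both |u − 7| < 7/2 and |u − 7| < (49/12)eps, so |6/u − (6/7)| < eps.

delta = min(7/2, (49/12)eps)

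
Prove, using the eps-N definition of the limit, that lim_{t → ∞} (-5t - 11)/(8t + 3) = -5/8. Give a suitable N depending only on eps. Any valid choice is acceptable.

N = (73/64)/eps

Let eps > 0 be given. We seek N > 0 such that t > N implies |(-5t - 11)/(8t + 3) + 5/8| < eps.
(-5t - 11)/(8t + 3) + 5/8 = (8(-5t - 11) − (-5)(8t + 3)) / (8(8t + 3)) = -73/(8(8t + 3)).
For t > 0 we have 8t + 3 > 8t, so |(-5t - 11)/(8t + 3) + 5/8| = 73/(8(8t + 3)) < 73/(8·8t) = (73/64)/t.
Thus |(-5t - 11)/(8t + 3) + 5/8| < eps whenever t > (73/64)/eps.
Take N = (73/64)/eps. If t > N then |(-5t - 11)/(8t + 3) + 5/8| < (73/64)/t < eps.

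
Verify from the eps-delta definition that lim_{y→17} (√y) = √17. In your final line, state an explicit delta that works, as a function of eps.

Fix eps > 0. We want delta > 0 such that 0 < |y − 17| < delta implies |√y − √17| < eps.
Rationalise: √y − √17 = (y − 17)/(√y + √17), so |√y − √17| = |y − 17|/(√y + √17).
Restrict delta ≤ 17 so that |y − 17| < 17 forces y > 0, and then √y + √17 > √17.
Hence |√y − √17| < |y − 17|/√17, which is < eps once |y − 17| < √17·eps.
Take delta = min(17, √17·eps). If 0 < |y − 17| < delta then y > 0 and |√y − √17| < |y − 17|/√17 < eps.

delta = min(17, √17·eps)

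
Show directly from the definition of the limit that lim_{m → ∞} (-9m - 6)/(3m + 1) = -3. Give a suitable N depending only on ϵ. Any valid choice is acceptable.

N = 1/ϵ

Suppose ϵ > 0. For m ≥ 1, |(-9m - 6)/(3m + 1) + 3| = |-9|/(3(3m + 1)) = 9/(3(3m + 1)).
Since 3m + 1 ≥ 3m for m ≥ 1, this is ≤ 9/(3·3m) = 1/m.
So |(-9m - 6)/(3m + 1) + 3| < ϵ whenever m > 1/ϵ.
Take N = 1/ϵ. If m > N then |(-9m - 6)/(3m + 1) + 3| ≤ 1/m < ϵ.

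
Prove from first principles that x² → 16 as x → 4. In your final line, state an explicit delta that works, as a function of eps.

Let eps > 0 be given. We seek delta > 0 with 0 < |x − 4| < delta ⇒ |x² − 16| < eps.
Factor: x² − 16 = (x − 4)(x + 4), so |x² − 16| = |x − 4|·|x + 4|.
Impose delta ≤ 1 so that |x| < 5; then |x + 4| ≤ 9.
Hence |x² − 16| ≤ 9|x − 4|, which is < eps once |x − 4| < eps/9.
Take delta = min(1, eps/9). If 0 < |x − 4| < delta then both bounds hold and |x² − 16| ≤ 9|x − 4| < 9·(eps/9) = eps.

delta = min(1, eps/9)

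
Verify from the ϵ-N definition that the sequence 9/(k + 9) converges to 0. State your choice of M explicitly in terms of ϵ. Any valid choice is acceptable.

Let ϵ > 0 be given. For k ≥ 1, |9/(k + 9) − 0| = 9/(k + 9) ≤ 9/k.
We need 9/k < ϵ, i.e. k > 9/ϵ.
Take M = 9/ϵ. If k > M then |9/(k + 9)| ≤ 9/k < ϵ.

M = 9/ϵ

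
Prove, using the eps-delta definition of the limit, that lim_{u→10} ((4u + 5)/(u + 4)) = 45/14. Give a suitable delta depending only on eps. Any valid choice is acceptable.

Let eps > 0 be given. We want delta > 0 with 0 < |u − 10| < delta ⇒ |(4u + 5)/(u + 4) − (45/14)| < eps.
Combining over a common denominator, (4u + 5)/(u + 4) − (45/14) = [(4u + 5)·14 − 45·(u + 4)] / [14·(u + 4)] = 11(u − 10) / (14(u + 4)).
So |(4u + 5)/(u + 4) − (45/14)| = 11|u − 10| / (14·|u + 4|).
Require delta ≤ 7, so |u + 4| ≥ |14| − |u − 10| > 14 − 7 = 7.
Hence |(4u + 5)/(u + 4) − (45/14)| < 11|u − 10|/(14·7) = (11/98)|u − 10|, which is < eps once |u − 10| < (98/11)eps.
Take delta = min(7, (98/11)eps). Then 0 < |u − 10| < delta forces both bounds, so |(4u + 5)/(u + 4) − (45/14)| < eps.

delta = min(7, (98/11)eps)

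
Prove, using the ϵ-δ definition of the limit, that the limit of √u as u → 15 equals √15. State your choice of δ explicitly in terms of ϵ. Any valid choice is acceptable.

δ = min(15, √15·ϵ)

Let ϵ > 0. We want δ > 0 such that 0 < |u − 15| < δ implies |√u − √15| < ϵ.
Multiplying by the conjugate, |√u − √15| = |u − 15|/(√u + √15).
Restrict δ ≤ 15 so that |u − 15| < 15 forces u > 0, and then √u + √15 > √15.
Hence |√u − √15| < |u − 15|/√15, which is < ϵ once |u − 15| < √15·ϵ.
Take δ = min(15, √15·ϵ). If 0 < |u − 15| < δ then u > 0 and |√u − √15| < |u − 15|/√15 < ϵ.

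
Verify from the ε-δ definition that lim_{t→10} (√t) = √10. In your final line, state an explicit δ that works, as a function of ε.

δ = min(10, √10·ε)

Fix ε > 0. We want δ > 0 such that 0 < |t − 10| < δ implies |√t − √10| < ε.
Rationalise: √t − √10 = (t − 10)/(√t + √10), so |√t − √10| = |t − 10|/(√t + √10).
Restrict δ ≤ 10 so that |t − 10| < 10 forces t > 0, and then √t + √10 > √10.
Hence |√t − √10| < |t − 10|/√10, which is < ε once |t − 10| < √10·ε.
Take δ = min(10, √10·ε). If 0 < |t − 10| < δ then t > 0 and |√t − √10| < |t − 10|/√10 < ε.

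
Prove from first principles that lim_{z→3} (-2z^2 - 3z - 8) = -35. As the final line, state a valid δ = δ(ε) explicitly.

δ = min(1, ε/17)

Fix ε > 0. We want δ > 0 such that 0 < |z − 3| < δ implies |(-2z^2 - 3z - 8) + 35| < ε.
(-2z^2 - 3z - 8) + 35 = -2z^2 - 3z + 27 = (z − 3)(-2z - 9).
So |(-2z^2 - 3z - 8) + 35| = |z − 3|·|-2z - 9|.
Assume first that |z − 3| < 1, so |z| < 4. Then |-2z - 9| ≤ 2·4 + 9 = 17.
Hence |(-2z^2 - 3z - 8) + 35| ≤ 17|z − 3| < ε provided |z − 3| < ε/17.
Choosing δ = min(1, ε/17) ensures both conditions, hence |(-2z^2 - 3z - 8) + 35| < ε.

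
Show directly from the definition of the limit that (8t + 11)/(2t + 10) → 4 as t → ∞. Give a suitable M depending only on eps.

M = (29/2)/eps

Fix eps > 0. We seek M > 0 such that t > M implies |(8t + 11)/(2t + 10) − 4| < eps.
(8t + 11)/(2t + 10) − 4 = (2(8t + 11) − 8(2t + 10)) / (2(2t + 10)) = -58/(2(2t + 10)).
For t > 0 we have 2t + 10 > 2t, so |(8t + 11)/(2t + 10) − 4| = 58/(2(2t + 10)) < 58/(2·2t) = (29/2)/t.
Thus |(8t + 11)/(2t + 10) − 4| < eps whenever t > (29/2)/eps.
Take M = (29/2)/eps. If t > M then |(8t + 11)/(2t + 10) − 4| < (29/2)/t < eps.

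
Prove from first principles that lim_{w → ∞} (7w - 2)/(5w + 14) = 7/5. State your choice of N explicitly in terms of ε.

Suppose ε > 0. We seek N > 0 such that w > N implies |(7w - 2)/(5w + 14) − (7/5)| < ε.
(7w - 2)/(5w + 14) − (7/5) = (5(7w - 2) − 7(5w + 14)) / (5(5w + 14)) = -108/(5(5w + 14)).
For w > 0 we have 5w + 14 > 5w, so |(7w - 2)/(5w + 14) − (7/5)| = 108/(5(5w + 14)) < 108/(5·5w) = (108/25)/w.
Thus |(7w - 2)/(5w + 14) − (7/5)| < ε whenever w > (108/25)/ε.
Take N = (108/25)/ε. If w > N then |(7w - 2)/(5w + 14) − (7/5)| < (108/25)/w < ε.

N = (108/25)/ε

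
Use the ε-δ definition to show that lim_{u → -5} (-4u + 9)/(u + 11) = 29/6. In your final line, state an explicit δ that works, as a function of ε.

δ = min(3, (18/53)ε)

Fix ε > 0. We want δ > 0 with 0 < |u + 5| < δ ⇒ |(-4u + 9)/(u + 11) − (29/6)| < ε.
Combining over a common denominator, (-4u + 9)/(u + 11) − (29/6) = [(-4u + 9)·6 − 29·(u + 11)] / [6·(u + 11)] = -53(u + 5) / (6(u + 11)).
So |(-4u + 9)/(u + 11) − (29/6)| = 53|u + 5| / (6·|u + 11|).
Restrict δ ≤ 3. Then |u + 5| < 3 gives |u + 11| = |(u + 5) + 6| ≥ 6 − 3 = 3.
Hence |(-4u + 9)/(u + 11) − (29/6)| < 53|u + 5|/(6·3) = (53/18)|u + 5|, which is < ε once |u + 5| < (18/53)ε.
Take δ = min(3, (18/53)ε). Then 0 < |u + 5| < δ forces both bounds, so |(-4u + 9)/(u + 11) − (29/6)| < ε.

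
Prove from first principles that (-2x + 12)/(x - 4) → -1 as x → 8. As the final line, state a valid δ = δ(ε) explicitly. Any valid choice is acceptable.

δ = min(2, 2ε)

Let ε > 0. We want δ > 0 with 0 < |x − 8| < δ ⇒ |(-2x + 12)/(x - 4) + 1| < ε.
Combining over a common denominator, (-2x + 12)/(x - 4) + 1 = [(-2x + 12)·4 − (-4)·(x - 4)] / [4·(x - 4)] = -4(x − 8) / (4(x - 4)).
So |(-2x + 12)/(x - 4) + 1| = 4|x − 8| / (4·|x − 4|).
Restrict δ ≤ 2. Then |x − 8| < 2 gives |x − 4| = |(x − 8) + 4| ≥ 4 − 2 = 2.
Hence |(-2x + 12)/(x - 4) + 1| < 4|x − 8|/(4·2) = (1/2)|x − 8|, which is < ε once |x − 8| < 2ε.
Take δ = min(2, 2ε). Then 0 < |x − 8| < δ forces both bounds, so |(-2x + 12)/(x - 4) + 1| < ε.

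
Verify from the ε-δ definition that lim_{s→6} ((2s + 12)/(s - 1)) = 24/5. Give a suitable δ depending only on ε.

δ = min(5/2, (25/28)ε)

Let ε > 0 be given. We want δ > 0 with 0 < |s − 6| < δ ⇒ |(2s + 12)/(s - 1) − (24/5)| < ε.
Combining over a common denominator, (2s + 12)/(s - 1) − (24/5) = [(2s + 12)·5 − 24·(s - 1)] / [5·(s - 1)] = -14(s − 6) / (5(s - 1)).
So |(2s + 12)/(s - 1) − (24/5)| = 14|s − 6| / (5·|s − 1|).
Require δ ≤ 5/2, so |s − 1| ≥ |5| − |s − 6| > 5 − 5/2 = 5/2.
Hence |(2s + 12)/(s - 1) − (24/5)| < 14|s − 6|/(5·(5/2)) = (28/25)|s − 6|, which is < ε once |s − 6| < (25/28)ε.
Take δ = min(5/2, (25/28)ε). Then 0 < |s − 6| < δ forces both bounds, so |(2s + 12)/(s - 1) − (24/5)| < ε.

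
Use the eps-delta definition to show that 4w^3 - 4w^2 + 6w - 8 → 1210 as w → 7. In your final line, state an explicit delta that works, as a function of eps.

Suppose eps > 0. We want delta > 0 such that 0 < |w − 7| < delta implies |(4w^3 - 4w^2 + 6w - 8) − 1210| < eps.
(4w^3 - 4w^2 + 6w - 8) − 1210 = 4w^3 - 4w^2 + 6w - 1218 = (w − 7)(4w^2 + 24w + 174).
So |(4w^3 - 4w^2 + 6w - 8) − 1210| = |w − 7|·|4w^2 + 24w + 174|.
Require delta ≤ 1. Then |w − 7| < 1 gives |w| < 8, and by the triangle inequality |4w^2 + 24w + 174| ≤ 4·8^2 + 24·8 + 174 = 622.
Hence |(4w^3 - 4w^2 + 6w - 8) − 1210| ≤ 622|w − 7| < eps provided |w − 7| < eps/622.
Take delta = min(1, eps/622). Then 0 < |w − 7| < delta gives both |w − 7| < 1 and |w − 7| < eps/622, so |(4w^3 - 4w^2 + 6w - 8) − 1210| < eps.

delta = min(1, eps/622)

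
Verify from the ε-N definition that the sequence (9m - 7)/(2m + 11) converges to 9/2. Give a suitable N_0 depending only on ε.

N_0 = (113/4)/ε

Fix ε > 0. For m ≥ 1, |(9m - 7)/(2m + 11) − (9/2)| = |-113|/(2(2m + 11)) = 113/(2(2m + 11)).
Since 2m + 11 ≥ 2m for m ≥ 1, this is ≤ 113/(2·2m) = (113/4)/m.
So |(9m - 7)/(2m + 11) − (9/2)| < ε whenever m > (113/4)/ε.
Take N_0 = (113/4)/ε. If m > N_0 then |(9m - 7)/(2m + 11) − (9/2)| ≤ (113/4)/m < ε.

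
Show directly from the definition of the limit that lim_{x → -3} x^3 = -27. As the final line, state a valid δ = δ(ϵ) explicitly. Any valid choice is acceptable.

δ = min(1, ϵ/37)

Fix ϵ > 0. We seek δ > 0 with 0 < |x + 3| < δ ⇒ |x^3 + 27| < ϵ.
Factor: x^3 + 27 = (x + 3)(x^2 - 3x + 9), so |x^3 + 27| = |x + 3|·|x^2 - 3x + 9|.
Restrict δ ≤ 1. Then |x + 3| < 1 gives |x| < 4, so by the triangle inequality |x^2 - 3x + 9| ≤ 4^2 + 3·4 + 9 = 37.
Hence |x^3 + 27| ≤ 37|x + 3|, which is < ϵ once |x + 3| < ϵ/37.
Take δ = min(1, ϵ/37). If 0 < |x + 3| < δ then both bounds hold and |x^3 + 27| ≤ 37|x + 3| < 37·(ϵ/37) = ϵ.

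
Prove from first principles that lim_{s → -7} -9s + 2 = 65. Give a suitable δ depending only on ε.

Fix ε > 0. We need δ > 0 so that 0 < |s + 7| < δ implies |(-9s + 2) − 65| < ε.
Since (-9s + 2) − 65 = -9(s + 7), we have |(-9s + 2) − 65| = 9|s + 7|.
Thus it suffices that |s + 7| < ε/9.
Take δ = ε/9. If 0 < |s + 7| < δ then |(-9s + 2) − 65| = 9|s + 7| < 9·(ε/9) = ε.

δ = ε/9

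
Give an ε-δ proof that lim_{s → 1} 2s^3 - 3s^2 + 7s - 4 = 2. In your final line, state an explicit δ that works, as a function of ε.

Fix ε > 0. We want δ > 0 such that 0 < |s − 1| < δ implies |(2s^3 - 3s^2 + 7s - 4) − 2| < ε.
(2s^3 - 3s^2 + 7s - 4) − 2 = 2s^3 - 3s^2 + 7s - 6 = (s − 1)(2s^2 - s + 6).
So |(2s^3 - 3s^2 + 7s - 4) − 2| = |s − 1|·|2s^2 - s + 6|.
Require δ ≤ 1. Then |s − 1| < 1 gives |s| < 2, and by the triangle inequality |2s^2 - s + 6| ≤ 2·2^2 + 2 + 6 = 16.
Hence |(2s^3 - 3s^2 + 7s - 4) − 2| ≤ 16|s − 1| < ε provided |s − 1| < ε/16.
Choosing δ = min(1, ε/16) ensures both conditions, hence |(2s^3 - 3s^2 + 7s - 4) − 2| < ε.

δ = min(1, ε/16)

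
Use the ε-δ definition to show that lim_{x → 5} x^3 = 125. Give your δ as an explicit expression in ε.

δ = min(1, ε/91)

Let ε > 0 be given. We seek δ > 0 with 0 < |x − 5| < δ ⇒ |x^3 − 125| < ε.
Factor: x^3 − 125 = (x − 5)(x^2 + 5x + 25), so |x^3 − 125| = |x − 5|·|x^2 + 5x + 25|.
Impose δ ≤ 1 so that |x| < 6; then |x^2 + 5x + 25| ≤ 91.
Hence |x^3 − 125| ≤ 91|x − 5|, which is < ε once |x − 5| < ε/91.
Take δ = min(1, ε/91). If 0 < |x − 5| < δ then both bounds hold and |x^3 − 125| ≤ 91|x − 5| < 91·(ε/91) = ε.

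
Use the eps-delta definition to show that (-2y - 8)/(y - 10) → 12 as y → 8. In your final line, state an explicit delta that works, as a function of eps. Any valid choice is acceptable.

Fix eps > 0. We want delta > 0 with 0 < |y − 8| < delta ⇒ |(-2y - 8)/(y - 10) − 12| < eps.
Combining over a common denominator, (-2y - 8)/(y - 10) − 12 = [(-2y - 8)·(-2) − (-24)·(y - 10)] / [(-2)·(y - 10)] = 28(y − 8) / ((-2)(y - 10)).
So |(-2y - 8)/(y - 10) − 12| = 28|y − 8| / (2·|y − 10|).
Restrict delta ≤ 1. Then |y − 8| < 1 gives |y − 10| = |(y − 8) + (-2)| ≥ 2 − 1 = 1.
Hence |(-2y - 8)/(y - 10) − 12| < 28|y − 8|/(2·1) = 14|y − 8|, which is < eps once |y − 8| < (1/14)eps.
Take delta = min(1, (1/14)eps). Then 0 < |y − 8| < delta forces both bounds, so |(-2y - 8)/(y - 10) − 12| < eps.

delta = min(1, (1/14)eps)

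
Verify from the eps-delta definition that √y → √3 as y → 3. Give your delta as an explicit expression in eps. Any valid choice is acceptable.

delta = min(3, √3·eps)

Fix eps > 0. We want delta > 0 such that 0 < |y − 3| < delta implies |√y − √3| < eps.
Multiplying by the conjugate, |√y − √3| = |y − 3|/(√y + √3).
Restrict delta ≤ 3 so that |y − 3| < 3 forces y > 0, and then √y + √3 > √3.
Hence |√y − √3| < |y − 3|/√3, which is < eps once |y − 3| < √3·eps.
Take delta = min(3, √3·eps). If 0 < |y − 3| < delta then y > 0 and |√y − √3| < |y − 3|/√3 < eps.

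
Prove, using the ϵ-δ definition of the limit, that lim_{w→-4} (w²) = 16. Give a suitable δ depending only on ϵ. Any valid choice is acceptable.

Fix ϵ > 0. We seek δ > 0 with 0 < |w + 4| < δ ⇒ |w² − 16| < ϵ.
Factor: w² − 16 = (w + 4)(w - 4), so |w² − 16| = |w + 4|·|w - 4|.
Impose δ ≤ 1 so that |w| < 5; then |w - 4| ≤ 9.
Hence |w² − 16| ≤ 9|w + 4|, which is < ϵ once |w + 4| < ϵ/9.
Take δ = min(1, ϵ/9). If 0 < |w + 4| < δ then both bounds hold and |w² − 16| ≤ 9|w + 4| < 9·(ϵ/9) = ϵ.

δ = min(1, ϵ/9)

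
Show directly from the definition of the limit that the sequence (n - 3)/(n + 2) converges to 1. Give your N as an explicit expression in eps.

N = 5/eps

Let eps > 0. For n ≥ 1, |(n - 3)/(n + 2) − 1| = |-5|/((n + 2)) = 5/((n + 2)).
Since n + 2 ≥ n for n ≥ 1, this is ≤ 5/(n) = 5/n.
So |(n - 3)/(n + 2) − 1| < eps whenever n > 5/eps.
Take N = 5/eps. If n > N then |(n - 3)/(n + 2) − 1| ≤ 5/n < eps.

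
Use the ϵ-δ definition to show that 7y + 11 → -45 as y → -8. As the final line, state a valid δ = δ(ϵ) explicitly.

Suppose ϵ > 0. We need δ > 0 so that 0 < |y + 8| < δ implies |(7y + 11) + 45| < ϵ.
|(7y + 11) + 45| = |7y + 56| = 7|y + 8|.
So 7|y + 8| < ϵ exactly when |y + 8| < ϵ/7.
Choosing δ = ϵ/7 gives |(7y + 11) + 45| = 7|y + 8| < ϵ whenever |y + 8| < δ.

δ = ϵ/7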